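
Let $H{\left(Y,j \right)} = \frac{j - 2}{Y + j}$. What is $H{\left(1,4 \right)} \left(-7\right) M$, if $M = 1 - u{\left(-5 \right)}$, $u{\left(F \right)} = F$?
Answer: $- \frac{84}{5} \approx -16.8$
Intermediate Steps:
$H{\left(Y,j \right)} = \frac{-2 + j}{Y + j}$
$M = 6$ ($M = 1 - -5 = 1 + 5 = 6$)
$H{\left(1,4 \right)} \left(-7\right) M = \frac{-2 + 4}{1 + 4} \left(-7\right) 6 = \frac{1}{5} \cdot 2 \left(-7\right) 6 = \frac{2}{5} \left(-7\right) 6 = \left(- \frac{14}{5}\right) 6 = - \frac{84}{5}$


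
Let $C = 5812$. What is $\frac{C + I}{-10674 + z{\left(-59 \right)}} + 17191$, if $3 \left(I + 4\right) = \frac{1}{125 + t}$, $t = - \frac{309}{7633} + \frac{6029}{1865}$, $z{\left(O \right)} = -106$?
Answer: $\frac{1014526349101025107}{59016819610980} \approx 17190.0$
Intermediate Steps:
$t = \frac{45443072}{14235545}$ ($t = \left(-309\right) \frac{1}{7633} + 6029 \cdot \frac{1}{1865} = - \frac{309}{7633} + \frac{6029}{1865} = \frac{45443072}{14235545} \approx 3.1922$)
$I = - \frac{21884398819}{5474658591}$ ($I = -4 + \frac{1}{3 \left(125 + \frac{45443072}{14235545}\right)} = -4 + \frac{1}{3 \cdot \frac{1824886197}{14235545}} = -4 + \frac{1}{3} \cdot \frac{14235545}{1824886197} = -4 + \frac{14235545}{5474658591} = - \frac{21884398819}{5474658591} \approx -3.9974$)
$\frac{C + I}{-10674 + z{\left(-59 \right)}} + 17191 = \frac{5812 - \frac{21884398819}{5474658591}}{-10674 - 106} + 17191 = \frac{31796831332073}{5474658591 \left(-10780\right)} + 17191 = \frac{31796831332073}{5474658591} \left(- \frac{1}{10780}\right) + 17191 = - \frac{31796831332073}{59016819610980} + 17191 = \frac{1014526349101025107}{59016819610980}$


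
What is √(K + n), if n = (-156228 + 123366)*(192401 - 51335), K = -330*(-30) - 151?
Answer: I*√4635701143 ≈ 68086.0*I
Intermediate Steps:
K = 9749 (K = 9900 - 151 = 9749)
n = -4635710892 (n = -32862*141066 = -4635710892)
√(K + n) = √(9749 - 4635710892) = √(-4635701143) = I*√4635701143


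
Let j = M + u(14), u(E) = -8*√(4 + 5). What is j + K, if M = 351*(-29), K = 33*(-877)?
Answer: -39144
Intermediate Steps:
K = -28941
u(E) = -24 (u(E) = -8*√9 = -8*3 = -24)
M = -10179
j = -10203 (j = -10179 - 24 = -10203)
j + K = -10203 - 28941 = -39144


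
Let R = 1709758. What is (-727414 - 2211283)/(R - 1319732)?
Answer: -2938697/390026 ≈ -7.5346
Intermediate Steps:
(-727414 - 2211283)/(R - 1319732) = (-727414 - 2211283)/(1709758 - 1319732) = -2938697/390026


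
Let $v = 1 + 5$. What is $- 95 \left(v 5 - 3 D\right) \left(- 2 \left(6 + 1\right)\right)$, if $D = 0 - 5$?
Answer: $59850$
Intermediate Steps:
$D = -5$
$v = 6$
$- 95 \left(v 5 - 3 D\right) \left(- 2 \left(6 + 1\right)\right) = - 95 \left(6 \cdot 5 - -15\right) \left(- 2 \left(6 + 1\right)\right) = - 95 \left(30 + 15\right) \left(\left(-2\right) 7\right) = \left(-95\right) 45 \left(-14\right) = \left(-4275\right) \left(-14\right) = 59850$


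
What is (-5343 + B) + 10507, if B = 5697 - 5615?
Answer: 5246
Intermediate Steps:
B = 82
(-5343 + B) + 10507 = (-5343 + 82) + 10507 = -5261 + 10507 = 5246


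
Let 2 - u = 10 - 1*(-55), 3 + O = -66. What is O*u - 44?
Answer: 4303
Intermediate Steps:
O = -69 (O = -3 - 66 = -69)
u = -63 (u = 2 - (10 - 1*(-55)) = 2 - (10 + 55) = 2 - 1*65 = 2 - 65 = -63)
O*u - 44 = -69*(-63) - 44 = 4347 - 44 = 4303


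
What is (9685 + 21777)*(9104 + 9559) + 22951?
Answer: 587198257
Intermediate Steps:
(9685 + 21777)*(9104 + 9559) + 22951 = 31462*18663 + 22951 = 587175306 + 22951 = 587198257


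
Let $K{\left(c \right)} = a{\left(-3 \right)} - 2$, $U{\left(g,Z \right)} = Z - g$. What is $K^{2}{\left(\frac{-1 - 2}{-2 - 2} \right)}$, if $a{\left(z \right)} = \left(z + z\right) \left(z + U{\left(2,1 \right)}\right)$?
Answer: $484$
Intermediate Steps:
$a{\left(z \right)} = 2 z \left(-1 + z\right)$ ($a{\left(z \right)} = \left(z + z\right) \left(z + \left(1 - 2\right)\right) = 2 z \left(z + \left(1 - 2\right)\right) = 2 z \left(z - 1\right) = 2 z \left(-1 + z\right)$)
$K{\left(c \right)} = 22$ ($K{\left(c \right)} = 2 \left(-3\right) \left(-1 - 3\right) - 2 = 2 \left(-3\right) \left(-4\right) - 2 = 24 - 2 = 22$)
$K^{2}{\left(\frac{-1 - 2}{-2 - 2} \right)} = 22^{2} = 484$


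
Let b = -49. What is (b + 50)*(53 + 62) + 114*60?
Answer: 6955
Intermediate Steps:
(b + 50)*(53 + 62) + 114*60 = (-49 + 50)*(53 + 62) + 114*60 = 1*115 + 6840 = 115 + 6840 = 6955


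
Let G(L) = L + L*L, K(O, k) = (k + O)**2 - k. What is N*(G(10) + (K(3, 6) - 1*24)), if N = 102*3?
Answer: 49266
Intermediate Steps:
N = 306
K(O, k) = (O + k)**2 - k
G(L) = L + L**2
N*(G(10) + (K(3, 6) - 1*24)) = 306*(10*(1 + 10) + (((3 + 6)**2 - 1*6) - 1*24)) = 306*(10*11 + ((9**2 - 6) - 24)) = 306*(110 + ((81 - 6) - 24)) = 306*(110 + (75 - 24)) = 306*(110 + 51) = 306*161 = 49266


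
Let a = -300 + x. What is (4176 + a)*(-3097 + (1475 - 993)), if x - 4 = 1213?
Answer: -13318195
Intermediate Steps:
x = 1217 (x = 4 + 1213 = 1217)
a = 917 (a = -300 + 1217 = 917)
(4176 + a)*(-3097 + (1475 - 993)) = (4176 + 917)*(-3097 + (1475 - 993)) = 5093*(-3097 + 482) = 5093*(-2615) = -13318195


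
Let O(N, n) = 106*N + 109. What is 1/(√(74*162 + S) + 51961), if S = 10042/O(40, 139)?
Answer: 225978389/11742010924975 - √226782319046/11742010924975 ≈ 1.9205e-5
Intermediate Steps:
O(N, n) = 109 + 106*N
S = 10042/4349 (S = 10042/(109 + 106*40) = 10042/(109 + 4240) = 10042/4349 ≈ 2.3090)
1/(√(74*162 + S) + 51961) = 1/(√(74*162 + 10042/4349) + 51961) = 1/(√(11988 + 10042/4349) + 51961) = 1/(√(52145854/4349) + 51961) = 1/(√226782319046/4349 + 51961) = 1/(51961 + √226782319046/4349)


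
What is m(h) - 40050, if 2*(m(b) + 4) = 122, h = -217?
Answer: -39993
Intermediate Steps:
m(b) = 57 (m(b) = -4 + (½)*122 = -4 + 61 = 57)
m(h) - 40050 = 57 - 40050 = -39993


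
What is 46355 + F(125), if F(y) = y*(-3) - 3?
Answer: 45977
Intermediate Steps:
F(y) = -3 - 3*y (F(y) = -3*y - 3 = -3 - 3*y)
46355 + F(125) = 46355 + (-3 - 3*125) = 46355 + (-3 - 375) = 46355 - 378 = 45977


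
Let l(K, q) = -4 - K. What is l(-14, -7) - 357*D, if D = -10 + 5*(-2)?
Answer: 7150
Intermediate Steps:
D = -20 (D = -10 - 10 = -20)
l(-14, -7) - 357*D = (-4 - 1*(-14)) - 357*(-20) = (-4 + 14) + 7140 = 10 + 7140 = 7150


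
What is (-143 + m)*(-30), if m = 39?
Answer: 3120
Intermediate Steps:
(-143 + m)*(-30) = (-143 + 39)*(-30) = -104*(-30) = 3120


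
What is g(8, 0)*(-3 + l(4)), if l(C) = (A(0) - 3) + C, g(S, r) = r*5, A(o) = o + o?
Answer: 0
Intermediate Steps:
A(o) = 2*o
g(S, r) = 5*r
l(C) = -3 + C (l(C) = (2*0 - 3) + C = (0 - 3) + C = -3 + C)
g(8, 0)*(-3 + l(4)) = (5*0)*(-3 + (-3 + 4)) = 0*(-3 + 1) = 0*(-2) = 0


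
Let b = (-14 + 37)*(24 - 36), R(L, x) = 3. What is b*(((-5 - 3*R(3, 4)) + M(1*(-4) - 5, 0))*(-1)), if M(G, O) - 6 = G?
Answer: -4692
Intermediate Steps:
M(G, O) = 6 + G
b = -276 (b = 23*(-12) = -276)
b*(((-5 - 3*R(3, 4)) + M(1*(-4) - 5, 0))*(-1)) = -276*((-5 - 3*3) + (6 + (1*(-4) - 5)))*(-1) = -276*((-5 - 9) + (6 + (-4 - 5)))*(-1) = -276*(-14 + (6 - 9))*(-1) = -276*(-14 - 3)*(-1) = -(-4692)*(-1) = -276*17 = -4692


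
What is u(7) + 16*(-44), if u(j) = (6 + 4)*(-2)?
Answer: -724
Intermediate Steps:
u(j) = -20 (u(j) = 10*(-2) = -20)
u(7) + 16*(-44) = -20 + 16*(-44) = -20 - 704 = -724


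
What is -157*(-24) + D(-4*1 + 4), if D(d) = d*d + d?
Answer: 3768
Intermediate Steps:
D(d) = d + d**2 (D(d) = d**2 + d = d + d**2)
-157*(-24) + D(-4*1 + 4) = -157*(-24) + (-4*1 + 4)*(1 + (-4*1 + 4)) = 3768 + (-4 + 4)*(1 + (-4 + 4)) = 3768 + 0*(1 + 0) = 3768 + 0*1 = 3768 + 0 = 3768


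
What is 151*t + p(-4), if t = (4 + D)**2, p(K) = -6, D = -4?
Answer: -6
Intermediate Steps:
t = 0 (t = (4 - 4)**2 = 0**2 = 0)
151*t + p(-4) = 151*0 - 6 = 0 - 6 = -6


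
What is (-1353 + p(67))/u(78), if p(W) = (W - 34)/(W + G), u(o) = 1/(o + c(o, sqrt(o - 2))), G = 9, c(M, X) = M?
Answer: -4009005/19 ≈ -2.1100e+5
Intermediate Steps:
u(o) = 1/(2*o) (u(o) = 1/(o + o) = 1/(2*o))
p(W) = (-34 + W)/(9 + W) (p(W) = (W - 34)/(W + 9) = (-34 + W)/(9 + W))
(-1353 + p(67))/u(78) = (-1353 + (-34 + 67)/(9 + 67))/(((1/2)/78)) = (-1353 + 33/76)/(((1/2)*(1/78))) = (-1353 + (1/76)*33)/(1/156) = (-1353 + 33/76)*156 = -102795/76*156 = -4009005/19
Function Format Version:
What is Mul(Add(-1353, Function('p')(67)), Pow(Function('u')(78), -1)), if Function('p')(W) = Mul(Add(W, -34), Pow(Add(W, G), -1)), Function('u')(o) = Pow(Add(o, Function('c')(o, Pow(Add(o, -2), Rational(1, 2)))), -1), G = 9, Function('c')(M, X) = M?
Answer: Rational(-4009005, 19) ≈ -2.1100e+5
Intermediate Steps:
Function('u')(o) = Mul(Rational(1, 2), Pow(o, -1)) (Function('u')(o) = Pow(Add(o, o), -1) = Pow(Mul(2, o), -1) = Mul(Rational(1, 2), Pow(o, -1)))
Function('p')(W) = Mul(Pow(Add(9, W), -1), Add(-34, W)) (Function('p')(W) = Mul(Add(W, -34), Pow(Add(W, 9), -1)) = Mul(Add(-34, W), Pow(Add(9, W), -1)) = Mul(Pow(Add(9, W), -1), Add(-34, W)))
Mul(Add(-1353, Function('p')(67)), Pow(Function('u')(78), -1)) = Mul(Add(-1353, Mul(Pow(Add(9, 67), -1), Add(-34, 67))), Pow(Mul(Rational(1, 2), Pow(78, -1)), -1)) = Mul(Add(-1353, Mul(Pow(76, -1), 33)), Pow(Mul(Rational(1, 2), Rational(1, 78)), -1)) = Mul(Add(-1353, Mul(Rational(1, 76), 33)), Pow(Rational(1, 156), -1)) = Mul(Add(-1353, Rational(33, 76)), 156) = Mul(Rational(-102795, 76), 156) = Rational(-4009005, 19)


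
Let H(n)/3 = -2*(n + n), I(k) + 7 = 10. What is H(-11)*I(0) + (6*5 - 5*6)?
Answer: 396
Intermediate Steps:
I(k) = 3 (I(k) = -7 + 10 = 3)
H(n) = -12*n (H(n) = 3*(-2*(n + n)) = 3*(-4*n) = -12*n)
H(-11)*I(0) + (6*5 - 5*6) = -12*(-11)*3 + (6*5 - 5*6) = 132*3 + (30 - 30) = 396 + 0 = 396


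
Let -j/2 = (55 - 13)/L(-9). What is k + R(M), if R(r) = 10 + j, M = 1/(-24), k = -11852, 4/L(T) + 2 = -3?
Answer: -11737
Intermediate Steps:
L(T) = -⅘ (L(T) = 4/(-2 - 3) = 4/(-5) = 4*(-⅕) = -⅘)
j = 105 (j = -2*(55 - 13)/(-⅘) = -84*(-5)/4 = -2*(-105/2) = 105)
M = -1/24 ≈ -0.041667
R(r) = 115 (R(r) = 10 + 105 = 115)
k + R(M) = -11852 + 115 = -11737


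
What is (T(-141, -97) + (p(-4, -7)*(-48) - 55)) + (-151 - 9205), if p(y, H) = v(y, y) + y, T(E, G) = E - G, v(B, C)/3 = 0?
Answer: -9263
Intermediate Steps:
v(B, C) = 0 (v(B, C) = 3*0 = 0)
p(y, H) = y (p(y, H) = 0 + y = y)
(T(-141, -97) + (p(-4, -7)*(-48) - 55)) + (-151 - 9205) = ((-141 - 1*(-97)) + (-4*(-48) - 55)) + (-151 - 9205) = ((-141 + 97) + (192 - 55)) - 9356 = (-44 + 137) - 9356 = 93 - 9356 = -9263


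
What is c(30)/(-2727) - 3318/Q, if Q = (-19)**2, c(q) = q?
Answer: -3019672/328149 ≈ -9.2021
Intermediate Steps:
Q = 361
c(30)/(-2727) - 3318/Q = 30/(-2727) - 3318/361 = 30*(-1/2727) - 3318*1/361 = -10/909 - 3318/361 = -3019672/328149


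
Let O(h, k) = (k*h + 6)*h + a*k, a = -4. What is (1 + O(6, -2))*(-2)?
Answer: 54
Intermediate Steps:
O(h, k) = -4*k + h*(6 + h*k) (O(h, k) = (k*h + 6)*h - 4*k = (h*k + 6)*h - 4*k = (6 + h*k)*h - 4*k = h*(6 + h*k) - 4*k = -4*k + h*(6 + h*k))
(1 + O(6, -2))*(-2) = (1 + (-4*(-2) + 6*6 - 2*6²))*(-2) = (1 + (8 + 36 - 2*36))*(-2) = (1 + (8 + 36 - 72))*(-2) = (1 - 28)*(-2) = -27*(-2) = 54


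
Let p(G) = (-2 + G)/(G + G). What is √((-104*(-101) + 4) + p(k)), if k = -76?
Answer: √15174293/38 ≈ 102.51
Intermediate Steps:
p(G) = (-2 + G)/(2*G) (p(G) = (-2 + G)/((2*G)) = (-2 + G)*(1/(2*G)) = (-2 + G)/(2*G))
√((-104*(-101) + 4) + p(k)) = √((-104*(-101) + 4) + (½)*(-2 - 76)/(-76)) = √((10504 + 4) + (½)*(-1/76)*(-78)) = √(10508 + 39/76) = √(798647/76) = √15174293/38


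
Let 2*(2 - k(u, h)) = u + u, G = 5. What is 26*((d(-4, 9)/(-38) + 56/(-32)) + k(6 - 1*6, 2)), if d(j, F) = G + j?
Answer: 221/38 ≈ 5.8158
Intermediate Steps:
k(u, h) = 2 - u (k(u, h) = 2 - (u + u)/2 = 2 - u)
d(j, F) = 5 + j
26*((d(-4, 9)/(-38) + 56/(-32)) + k(6 - 1*6, 2)) = 26*(((5 - 4)/(-38) + 56/(-32)) + (2 - (6 - 1*6))) = 26*((1*(-1/38) + 56*(-1/32)) + (2 - (6 - 6))) = 26*((-1/38 - 7/4) + (2 - 1*0)) = 26*(-135/76 + (2 + 0)) = 26*(-135/76 + 2) = 26*(17/76) = 221/38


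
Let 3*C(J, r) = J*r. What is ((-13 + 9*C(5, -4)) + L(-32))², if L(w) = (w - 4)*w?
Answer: 1164241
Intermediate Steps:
L(w) = w*(-4 + w) (L(w) = (-4 + w)*w = w*(-4 + w))
C(J, r) = J*r/3 (C(J, r) = (J*r)/3 = J*r/3)
((-13 + 9*C(5, -4)) + L(-32))² = ((-13 + 9*((⅓)*5*(-4))) - 32*(-4 - 32))² = ((-13 + 9*(-20/3)) - 32*(-36))² = ((-13 - 60) + 1152)² = (-73 + 1152)² = 1079² = 1164241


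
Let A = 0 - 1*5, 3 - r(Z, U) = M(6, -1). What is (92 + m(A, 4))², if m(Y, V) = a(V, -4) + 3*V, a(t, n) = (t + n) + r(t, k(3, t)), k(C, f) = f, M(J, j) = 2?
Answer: 11025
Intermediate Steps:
r(Z, U) = 1 (r(Z, U) = 3 - 1*2 = 3 - 2 = 1)
a(t, n) = 1 + n + t (a(t, n) = (t + n) + 1 = (n + t) + 1 = 1 + n + t)
A = -5 (A = 0 - 5 = -5)
m(Y, V) = -3 + 4*V (m(Y, V) = (1 - 4 + V) + 3*V = (-3 + V) + 3*V = -3 + 4*V)
(92 + m(A, 4))² = (92 + (-3 + 4*4))² = (92 + (-3 + 16))² = (92 + 13)² = 105² = 11025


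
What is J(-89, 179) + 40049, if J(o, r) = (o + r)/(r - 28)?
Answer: 6047489/151 ≈ 40050.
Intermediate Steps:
J(o, r) = (o + r)/(-28 + r)
J(-89, 179) + 40049 = (-89 + 179)/(-28 + 179) + 40049 = 90/151 + 40049 = 6047489/151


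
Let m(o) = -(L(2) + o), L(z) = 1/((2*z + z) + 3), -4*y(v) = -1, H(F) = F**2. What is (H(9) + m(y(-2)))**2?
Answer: 8427409/1296 ≈ 6502.6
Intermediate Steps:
y(v) = 1/4 (y(v) = -1/4*(-1) = 1/4)
L(z) = 1/(3 + 3*z) (L(z) = 1/(3*z + 3) = 1/(3 + 3*z))
m(o) = -1/9 - o (m(o) = -(1/(3*(1 + 2)) + o) = -((1/3)/3 + o) = -((1/3)*(1/3) + o) = -(1/9 + o) = -1/9 - o)
(H(9) + m(y(-2)))**2 = (9**2 + (-1/9 - 1*1/4))**2 = (81 + (-1/9 - 1/4))**2 = (81 - 13/36)**2 = (2903/36)**2 = 8427409/1296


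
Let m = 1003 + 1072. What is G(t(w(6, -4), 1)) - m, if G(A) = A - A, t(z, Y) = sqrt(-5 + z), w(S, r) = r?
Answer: -2075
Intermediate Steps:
G(A) = 0
m = 2075
G(t(w(6, -4), 1)) - m = 0 - 1*2075 = 0 - 2075 = -2075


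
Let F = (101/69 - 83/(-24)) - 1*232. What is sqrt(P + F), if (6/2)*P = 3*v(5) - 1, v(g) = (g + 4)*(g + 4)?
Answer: I*sqrt(11153022)/276 ≈ 12.1*I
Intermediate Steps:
v(g) = (4 + g)**2 (v(g) = (4 + g)*(4 + g) = (4 + g)**2)
P = 242/3 (P = (3*(4 + 5)**2 - 1)/3 = (3*9**2 - 1)/3 = (3*81 - 1)/3 = (243 - 1)/3 = (1/3)*242 = 242/3 ≈ 80.667)
F = -125347/552 (F = (101*(1/69) - 83*(-1/24)) - 232 = (101/69 + 83/24) - 232 = 2717/552 - 232 = -125347/552 ≈ -227.08)
sqrt(P + F) = sqrt(242/3 - 125347/552) = sqrt(-80819/552) = I*sqrt(11153022)/276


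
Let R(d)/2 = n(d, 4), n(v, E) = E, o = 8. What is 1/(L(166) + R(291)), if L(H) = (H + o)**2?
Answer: 1/30284 ≈ 3.3021e-5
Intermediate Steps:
L(H) = (8 + H)**2 (L(H) = (H + 8)**2 = (8 + H)**2)
R(d) = 8 (R(d) = 2*4 = 8)
1/(L(166) + R(291)) = 1/((8 + 166)**2 + 8) = 1/(174**2 + 8) = 1/(30276 + 8) = 1/30284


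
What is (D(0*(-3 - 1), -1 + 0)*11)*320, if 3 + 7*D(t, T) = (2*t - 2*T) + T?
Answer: -7040/7 ≈ -1005.7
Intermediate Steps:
D(t, T) = -3/7 - T/7 + 2*t/7 (D(t, T) = -3/7 + ((2*t - 2*T) + T)/7 = -3/7 + ((-2*T + 2*t) + T)/7 = -3/7 + (-T + 2*t)/7 = -3/7 + (-T/7 + 2*t/7) = -3/7 - T/7 + 2*t/7)
(D(0*(-3 - 1), -1 + 0)*11)*320 = ((-3/7 - (-1 + 0)/7 + 2*(0*(-3 - 1))/7)*11)*320 = ((-3/7 - ⅐*(-1) + 2*(0*(-4))/7)*11)*320 = ((-3/7 + ⅐ + (2/7)*0)*11)*320 = ((-3/7 + ⅐ + 0)*11)*320 = -2/7*11*320 = -22/7*320 = -7040/7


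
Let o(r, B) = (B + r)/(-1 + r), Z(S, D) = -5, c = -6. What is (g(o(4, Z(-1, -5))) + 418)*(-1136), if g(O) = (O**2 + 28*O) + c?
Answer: -4118000/9 ≈ -4.5756e+5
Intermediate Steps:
o(r, B) = (B + r)/(-1 + r)
g(O) = -6 + O**2 + 28*O (g(O) = (O**2 + 28*O) - 6 = -6 + O**2 + 28*O)
(g(o(4, Z(-1, -5))) + 418)*(-1136) = ((-6 + ((-5 + 4)/(-1 + 4))**2 + 28*((-5 + 4)/(-1 + 4))) + 418)*(-1136) = ((-6 + (-1/3)**2 + 28*(-1/3)) + 418)*(-1136) = ((-6 + 1/9 - 28/3) + 418)*(-1136) = (-137/9 + 418)*(-1136) = (3625/9)*(-1136) = -4118000/9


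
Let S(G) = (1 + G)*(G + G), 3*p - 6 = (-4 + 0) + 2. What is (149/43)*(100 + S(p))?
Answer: 142444/387 ≈ 368.07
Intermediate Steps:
p = 4/3 (p = 2 + ((-4 + 0) + 2)/3 = 2 + (-4 + 2)/3 = 2 + (1/3)*(-2) = 2 - 2/3 = 4/3 ≈ 1.3333)
S(G) = 2*G*(1 + G) (S(G) = (1 + G)*(2*G) = 2*G*(1 + G))
(149/43)*(100 + S(p)) = (149/43)*(100 + 2*(4/3)*(1 + 4/3)) = (149*(1/43))*(100 + 2*(4/3)*(7/3)) = 149*(100 + 56/9)/43 = (149/43)*(956/9) = 142444/387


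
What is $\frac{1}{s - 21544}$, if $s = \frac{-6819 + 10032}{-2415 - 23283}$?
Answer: $- \frac{8566}{184546975} \approx -4.6416 \cdot 10^{-5}$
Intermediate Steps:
$s = - \frac{1071}{8566}$ ($s = \frac{3213}{-25698} = 3213 \left(- \frac{1}{25698}\right) = - \frac{1071}{8566} \approx -0.12503$)
$\frac{1}{s - 21544} = \frac{1}{- \frac{1071}{8566} - 21544} = \frac{1}{- \frac{184546975}{8566}} = - \frac{8566}{184546975}$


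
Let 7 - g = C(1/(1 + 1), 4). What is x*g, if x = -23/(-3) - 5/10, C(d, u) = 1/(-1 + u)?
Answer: 430/9 ≈ 47.778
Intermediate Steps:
x = 43/6 (x = -23*(-⅓) - 5*⅒ = 23/3 - ½ = 43/6 ≈ 7.1667)
g = 20/3 (g = 7 - 1/(-1 + 4) = 7 - 1/3 = 7 - 1*⅓ = 7 - ⅓ = 20/3 ≈ 6.6667)
x*g = (43/6)*(20/3) = 430/9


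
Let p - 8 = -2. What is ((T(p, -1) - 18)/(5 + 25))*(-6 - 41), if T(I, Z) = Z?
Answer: 893/30 ≈ 29.767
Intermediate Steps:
p = 6 (p = 8 - 2 = 6)
((T(p, -1) - 18)/(5 + 25))*(-6 - 41) = ((-1 - 18)/(5 + 25))*(-6 - 41) = -19/30*(-47) = 893/30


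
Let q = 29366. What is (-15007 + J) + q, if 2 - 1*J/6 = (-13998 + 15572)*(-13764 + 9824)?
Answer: 37223731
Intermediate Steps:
J = 37209372 (J = 12 - 6*(-13998 + 15572)*(-13764 + 9824) = 12 - 9444*(-3940) = 12 - 6*(-6201560) = 12 + 37209360 = 37209372)
(-15007 + J) + q = (-15007 + 37209372) + 29366 = 37194365 + 29366 = 37223731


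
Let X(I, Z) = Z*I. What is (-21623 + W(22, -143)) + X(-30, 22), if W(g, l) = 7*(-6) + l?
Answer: -22468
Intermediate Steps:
X(I, Z) = I*Z
W(g, l) = -42 + l
(-21623 + W(22, -143)) + X(-30, 22) = (-21623 + (-42 - 143)) - 30*22 = (-21623 - 185) - 660 = -21808 - 660 = -22468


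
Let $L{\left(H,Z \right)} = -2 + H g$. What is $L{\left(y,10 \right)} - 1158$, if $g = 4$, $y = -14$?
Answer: $-1216$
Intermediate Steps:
$L{\left(H,Z \right)} = -2 + 4 H$ ($L{\left(H,Z \right)} = -2 + H 4 = -2 + 4 H$)
$L{\left(y,10 \right)} - 1158 = \left(-2 + 4 \left(-14\right)\right) - 1158 = \left(-2 - 56\right) - 1158 = -58 - 1158 = -1216$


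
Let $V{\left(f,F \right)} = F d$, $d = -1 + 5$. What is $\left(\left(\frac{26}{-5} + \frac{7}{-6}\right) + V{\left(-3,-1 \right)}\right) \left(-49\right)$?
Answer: $\frac{15239}{30} \approx 507.97$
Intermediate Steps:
$d = 4$
$V{\left(f,F \right)} = 4 F$ ($V{\left(f,F \right)} = F 4 = 4 F$)
$\left(\left(\frac{26}{-5} + \frac{7}{-6}\right) + V{\left(-3,-1 \right)}\right) \left(-49\right) = \left(\left(\frac{26}{-5} + \frac{7}{-6}\right) + 4 \left(-1\right)\right) \left(-49\right) = \left(\left(26 \left(- \frac{1}{5}\right) + 7 \left(- \frac{1}{6}\right)\right) - 4\right) \left(-49\right) = \left(\left(- \frac{26}{5} - \frac{7}{6}\right) - 4\right) \left(-49\right) = \left(- \frac{191}{30} - 4\right) \left(-49\right) = \left(- \frac{311}{30}\right) \left(-49\right) = \frac{15239}{30}$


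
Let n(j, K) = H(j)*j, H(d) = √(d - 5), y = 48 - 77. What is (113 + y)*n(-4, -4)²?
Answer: -12096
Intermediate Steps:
y = -29
H(d) = √(-5 + d)
n(j, K) = j*√(-5 + j) (n(j, K) = √(-5 + j)*j = j*√(-5 + j))
(113 + y)*n(-4, -4)² = (113 - 29)*(-4*√(-5 - 4))² = 84*(-12*I)² = 84*(-144) = -12096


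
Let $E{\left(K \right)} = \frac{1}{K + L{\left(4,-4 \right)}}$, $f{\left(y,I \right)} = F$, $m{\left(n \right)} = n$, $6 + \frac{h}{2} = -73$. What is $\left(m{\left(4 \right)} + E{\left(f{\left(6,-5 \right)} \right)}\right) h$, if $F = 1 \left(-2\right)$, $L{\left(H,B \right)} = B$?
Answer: $- \frac{1817}{3} \approx -605.67$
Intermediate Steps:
$h = -158$ ($h = -12 + 2 \left(-73\right) = -12 - 146 = -158$)
$F = -2$
$f{\left(y,I \right)} = -2$
$E{\left(K \right)} = \frac{1}{-4 + K}$ ($E{\left(K \right)} = \frac{1}{K - 4} = \frac{1}{-4 + K}$)
$\left(m{\left(4 \right)} + E{\left(f{\left(6,-5 \right)} \right)}\right) h = \left(4 + \frac{1}{-4 - 2}\right) \left(-158\right) = \left(4 + \frac{1}{-6}\right) \left(-158\right) = \left(4 - \frac{1}{6}\right) \left(-158\right) = \frac{23}{6} \left(-158\right) = - \frac{1817}{3}$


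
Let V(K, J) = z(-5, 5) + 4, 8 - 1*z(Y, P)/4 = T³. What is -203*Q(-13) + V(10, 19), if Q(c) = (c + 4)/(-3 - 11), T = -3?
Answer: 27/2 ≈ 13.500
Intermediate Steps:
Q(c) = -2/7 - c/14 (Q(c) = (4 + c)/(-14) = (4 + c)*(-1/14) = -2/7 - c/14)
z(Y, P) = 140 (z(Y, P) = 32 - 4*(-3)³ = 32 - 4*(-27) = 32 + 108 = 140)
V(K, J) = 144 (V(K, J) = 140 + 4 = 144)
-203*Q(-13) + V(10, 19) = -203*(-2/7 - 1/14*(-13)) + 144 = -203*(-2/7 + 13/14) + 144 = -203*9/14 + 144 = -261/2 + 144 = 27/2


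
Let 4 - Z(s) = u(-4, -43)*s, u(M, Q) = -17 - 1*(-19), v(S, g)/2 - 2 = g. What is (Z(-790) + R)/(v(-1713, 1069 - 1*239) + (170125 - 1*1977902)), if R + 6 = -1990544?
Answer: 1988966/1806113 ≈ 1.1012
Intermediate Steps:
R = -1990550 (R = -6 - 1990544 = -1990550)
v(S, g) = 4 + 2*g
u(M, Q) = 2 (u(M, Q) = -17 + 19 = 2)
Z(s) = 4 - 2*s
(Z(-790) + R)/(v(-1713, 1069 - 1*239) + (170125 - 1*1977902)) = ((4 - 2*(-790)) - 1990550)/((4 + 2*(1069 - 1*239)) + (170125 - 1*1977902)) = ((4 + 1580) - 1990550)/((4 + 2*(1069 - 239)) + (170125 - 1977902)) = (1584 - 1990550)/((4 + 2*830) - 1807777) = -1988966/((4 + 1660) - 1807777) = -1988966/(1664 - 1807777) = -1988966/(-1806113) = -1988966*(-1/1806113) = 1988966/1806113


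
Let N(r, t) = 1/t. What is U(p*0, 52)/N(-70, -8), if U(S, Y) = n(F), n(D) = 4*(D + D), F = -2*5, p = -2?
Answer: 640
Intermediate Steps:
F = -10
n(D) = 8*D (n(D) = 4*(2*D) = 8*D)
U(S, Y) = -80 (U(S, Y) = 8*(-10) = -80)
U(p*0, 52)/N(-70, -8) = -80/(1/(-8)) = -80/(-⅛) = -80*(-8) = 640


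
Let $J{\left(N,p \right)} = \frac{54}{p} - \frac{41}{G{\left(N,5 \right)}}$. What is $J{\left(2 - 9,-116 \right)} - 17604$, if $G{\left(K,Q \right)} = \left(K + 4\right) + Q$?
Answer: $- \frac{511124}{29} \approx -17625.0$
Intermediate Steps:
$G{\left(K,Q \right)} = 4 + K + Q$ ($G{\left(K,Q \right)} = \left(4 + K\right) + Q = 4 + K + Q$)
$J{\left(N,p \right)} = - \frac{41}{9 + N} + \frac{54}{p}$ ($J{\left(N,p \right)} = \frac{54}{p} - \frac{41}{4 + N + 5} = \frac{54}{p} - \frac{41}{9 + N} = - \frac{41}{9 + N} + \frac{54}{p}$)
$J{\left(2 - 9,-116 \right)} - 17604 = \frac{486 - -4756 + 54 \left(2 - 9\right)}{\left(-116\right) \left(9 + \left(2 - 9\right)\right)} - 17604 = - \frac{486 + 4756 + 54 \left(2 - 9\right)}{116 \left(9 + \left(2 - 9\right)\right)} - 17604 = - \frac{486 + 4756 + 54 \left(-7\right)}{116 \left(9 - 7\right)} - 17604 = - \frac{486 + 4756 - 378}{116 \cdot 2} - 17604 = \left(- \frac{1}{116}\right) \frac{1}{2} \cdot 4864 - 17604 = - \frac{608}{29} - 17604 = - \frac{511124}{29}$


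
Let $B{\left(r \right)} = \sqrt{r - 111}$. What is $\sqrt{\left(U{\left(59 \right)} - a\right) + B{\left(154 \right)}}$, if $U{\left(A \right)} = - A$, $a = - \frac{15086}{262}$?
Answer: $\frac{\sqrt{-24366 + 17161 \sqrt{43}}}{131} \approx 2.2666$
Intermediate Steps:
$B{\left(r \right)} = \sqrt{-111 + r}$
$a = - \frac{7543}{131}$ ($a = \left(-15086\right) \frac{1}{262} = - \frac{7543}{131} \approx -57.58$)
$\sqrt{\left(U{\left(59 \right)} - a\right) + B{\left(154 \right)}} = \sqrt{\left(\left(-1\right) 59 - - \frac{7543}{131}\right) + \sqrt{-111 + 154}} = \sqrt{\left(-59 + \frac{7543}{131}\right) + \sqrt{43}} = \sqrt{- \frac{186}{131} + \sqrt{43}}$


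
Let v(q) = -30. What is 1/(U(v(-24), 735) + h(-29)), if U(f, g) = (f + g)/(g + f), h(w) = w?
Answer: -1/28 ≈ -0.035714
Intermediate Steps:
U(f, g) = 1 (U(f, g) = (f + g)/(f + g) = 1)
1/(U(v(-24), 735) + h(-29)) = 1/(1 - 29) = 1/(-28) = -1/28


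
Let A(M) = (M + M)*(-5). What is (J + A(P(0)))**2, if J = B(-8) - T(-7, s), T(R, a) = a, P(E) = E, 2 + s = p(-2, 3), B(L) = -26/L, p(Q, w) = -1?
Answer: 625/16 ≈ 39.063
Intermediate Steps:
s = -3 (s = -2 - 1 = -3)
A(M) = -10*M (A(M) = (2*M)*(-5) = -10*M)
J = 25/4 (J = -26/(-8) - 1*(-3) = -26*(-1/8) + 3 = 13/4 + 3 = 25/4 ≈ 6.2500)
(J + A(P(0)))**2 = (25/4 - 10*0)**2 = (25/4 + 0)**2 = (25/4)**2 = 625/16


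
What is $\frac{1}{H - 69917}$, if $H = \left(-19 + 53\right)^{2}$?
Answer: $- \frac{1}{68761} \approx -1.4543 \cdot 10^{-5}$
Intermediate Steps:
$H = 1156$ ($H = 34^{2} = 1156$)
$\frac{1}{H - 69917} = \frac{1}{1156 - 69917} = \frac{1}{-68761} = - \frac{1}{68761}$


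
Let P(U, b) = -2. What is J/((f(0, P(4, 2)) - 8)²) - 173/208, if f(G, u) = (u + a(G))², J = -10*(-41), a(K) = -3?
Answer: 35283/60112 ≈ 0.58695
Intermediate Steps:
J = 410
f(G, u) = (-3 + u)² (f(G, u) = (u - 3)² = (-3 + u)²)
J/((f(0, P(4, 2)) - 8)²) - 173/208 = 410/(((-3 - 2)² - 8)²) - 173/208 = 410/(((-5)² - 8)²) - 173*1/208 = 410/((25 - 8)²) - 173/208 = 410/(17²) - 173/208 = 410/289 - 173/208 = 35283/60112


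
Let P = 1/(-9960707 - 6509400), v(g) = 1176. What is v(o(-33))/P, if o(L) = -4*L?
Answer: -19368845832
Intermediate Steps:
P = -1/16470107 (P = 1/(-16470107) = -1/16470107 ≈ -6.0716e-8)
v(o(-33))/P = 1176/(-1/16470107) = 1176*(-16470107) = -19368845832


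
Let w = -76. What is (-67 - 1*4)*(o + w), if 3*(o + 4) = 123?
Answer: 2769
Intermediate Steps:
o = 37 (o = -4 + (1/3)*123 = -4 + 41 = 37)
(-67 - 1*4)*(o + w) = (-67 - 1*4)*(37 - 76) = (-67 - 4)*(-39) = -71*(-39) = 2769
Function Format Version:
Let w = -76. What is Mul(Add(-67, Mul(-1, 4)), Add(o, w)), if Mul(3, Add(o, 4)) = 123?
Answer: 2769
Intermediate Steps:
o = 37 (o = Add(-4, Mul(Rational(1, 3), 123)) = Add(-4, 41) = 37)
Mul(Add(-67, Mul(-1, 4)), Add(o, w)) = Mul(Add(-67, Mul(-1, 4)), Add(37, -76)) = Mul(Add(-67, -4), -39) = Mul(-71, -39) = 2769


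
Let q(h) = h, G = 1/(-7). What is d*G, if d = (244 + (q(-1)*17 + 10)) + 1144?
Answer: -1381/7 ≈ -197.29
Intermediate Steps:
G = -⅐ ≈ -0.14286
d = 1381 (d = (244 + (-1*17 + 10)) + 1144 = (244 + (-17 + 10)) + 1144 = (244 - 7) + 1144 = 237 + 1144 = 1381)
d*G = 1381*(-⅐) = -1381/7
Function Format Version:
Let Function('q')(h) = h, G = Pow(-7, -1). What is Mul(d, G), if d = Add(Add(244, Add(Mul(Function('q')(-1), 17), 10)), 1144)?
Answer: Rational(-1381, 7) ≈ -197.29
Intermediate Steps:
G = Rational(-1, 7) ≈ -0.14286
d = 1381 (d = Add(Add(244, Add(Mul(-1, 17), 10)), 1144) = Add(Add(244, Add(-17, 10)), 1144) = Add(Add(244, -7), 1144) = Add(237, 1144) = 1381)
Mul(d, G) = Mul(1381, Rational(-1, 7)) = Rational(-1381, 7)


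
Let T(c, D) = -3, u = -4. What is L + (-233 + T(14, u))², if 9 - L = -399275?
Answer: 454980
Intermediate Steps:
L = 399284 (L = 9 - 1*(-399275) = 9 + 399275 = 399284)
L + (-233 + T(14, u))² = 399284 + (-233 - 3)² = 399284 + (-236)² = 399284 + 55696 = 454980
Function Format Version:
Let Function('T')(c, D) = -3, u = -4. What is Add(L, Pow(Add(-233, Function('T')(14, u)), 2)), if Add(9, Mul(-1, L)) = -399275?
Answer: 454980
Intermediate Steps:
L = 399284 (L = Add(9, Mul(-1, -399275)) = Add(9, 399275) = 399284)
Add(L, Pow(Add(-233, Function('T')(14, u)), 2)) = Add(399284, Pow(Add(-233, -3), 2)) = Add(399284, Pow(-236, 2)) = Add(399284, 55696) = 454980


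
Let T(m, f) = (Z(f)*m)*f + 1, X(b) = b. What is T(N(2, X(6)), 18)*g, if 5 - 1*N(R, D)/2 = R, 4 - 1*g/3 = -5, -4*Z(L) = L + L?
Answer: -26217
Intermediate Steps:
Z(L) = -L/2 (Z(L) = -(L + L)/4 = -L/2)
g = 27 (g = 12 - 3*(-5) = 12 + 15 = 27)
N(R, D) = 10 - 2*R
T(m, f) = 1 - m*f**2/2 (T(m, f) = ((-f/2)*m)*f + 1 = (-f*m/2)*f + 1 = -m*f**2/2 + 1 = 1 - m*f**2/2)
T(N(2, X(6)), 18)*g = (1 - 1/2*(10 - 2*2)*18**2)*27 = (1 - 1/2*(10 - 4)*324)*27 = (1 - 1/2*6*324)*27 = (1 - 972)*27 = -971*27 = -26217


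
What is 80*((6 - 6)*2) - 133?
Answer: -133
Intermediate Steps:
80*((6 - 6)*2) - 133 = 80*(0*2) - 133 = 80*0 - 133 = 0 - 133 = -133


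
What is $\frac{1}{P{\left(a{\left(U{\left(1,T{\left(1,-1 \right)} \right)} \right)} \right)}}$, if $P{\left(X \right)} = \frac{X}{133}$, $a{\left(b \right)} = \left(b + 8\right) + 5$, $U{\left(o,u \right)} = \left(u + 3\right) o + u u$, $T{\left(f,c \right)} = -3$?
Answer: $\frac{133}{22} \approx 6.0455$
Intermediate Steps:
$U{\left(o,u \right)} = u^{2} + o \left(3 + u\right)$ ($U{\left(o,u \right)} = \left(3 + u\right) o + u^{2} = o \left(3 + u\right) + u^{2} = u^{2} + o \left(3 + u\right)$)
$a{\left(b \right)} = 13 + b$ ($a{\left(b \right)} = \left(8 + b\right) + 5 = 13 + b$)
$P{\left(X \right)} = \frac{X}{133}$ ($P{\left(X \right)} = X \frac{1}{133} = \frac{X}{133}$)
$\frac{1}{P{\left(a{\left(U{\left(1,T{\left(1,-1 \right)} \right)} \right)} \right)}} = \frac{1}{\frac{1}{133} \left(13 + \left(\left(-3\right)^{2} + 3 \cdot 1 + 1 \left(-3\right)\right)\right)} = \frac{1}{\frac{1}{133} \left(13 + \left(9 + 3 - 3\right)\right)} = \frac{1}{\frac{1}{133} \left(13 + 9\right)} = \frac{1}{\frac{1}{133} \cdot 22} = \frac{1}{\frac{22}{133}} = \frac{133}{22}$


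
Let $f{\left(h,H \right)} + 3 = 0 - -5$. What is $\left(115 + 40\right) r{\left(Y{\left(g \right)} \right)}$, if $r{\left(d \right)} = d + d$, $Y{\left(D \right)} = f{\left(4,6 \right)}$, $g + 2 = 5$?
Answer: $620$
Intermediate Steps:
$g = 3$ ($g = -2 + 5 = 3$)
$f{\left(h,H \right)} = 2$ ($f{\left(h,H \right)} = -3 + \left(0 - -5\right) = -3 + \left(0 + 5\right) = -3 + 5 = 2$)
$Y{\left(D \right)} = 2$
$r{\left(d \right)} = 2 d$
$\left(115 + 40\right) r{\left(Y{\left(g \right)} \right)} = \left(115 + 40\right) 2 \cdot 2 = 155 \cdot 4 = 620$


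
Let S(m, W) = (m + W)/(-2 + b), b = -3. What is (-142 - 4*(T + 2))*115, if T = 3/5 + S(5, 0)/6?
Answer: -52348/3 ≈ -17449.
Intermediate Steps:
S(m, W) = -W/5 - m/5 (S(m, W) = (m + W)/(-2 - 3) = (W + m)/(-5) = (W + m)*(-1/5) = -W/5 - m/5)
T = 13/30 (T = 3/5 + (-1/5*0 - 1/5*5)/6 = 3*(1/5) + (0 - 1)*(1/6) = 3/5 - 1*1/6 = 3/5 - 1/6 = 13/30 ≈ 0.43333)
(-142 - 4*(T + 2))*115 = (-142 - 4*(13/30 + 2))*115 = (-142 - 4*73/30)*115 = (-142 - 146/15)*115 = -2276/15*115 = -52348/3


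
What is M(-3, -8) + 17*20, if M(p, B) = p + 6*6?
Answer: 373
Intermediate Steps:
M(p, B) = 36 + p (M(p, B) = p + 36 = 36 + p)
M(-3, -8) + 17*20 = (36 - 3) + 17*20 = 33 + 340 = 373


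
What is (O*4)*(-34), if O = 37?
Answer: -5032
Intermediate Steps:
(O*4)*(-34) = (37*4)*(-34) = 148*(-34) = -5032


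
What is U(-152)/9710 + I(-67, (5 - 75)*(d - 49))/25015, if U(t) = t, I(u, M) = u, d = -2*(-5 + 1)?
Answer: -89057/4857913 ≈ -0.018332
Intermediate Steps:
d = 8 (d = -2*(-4) = 8)
U(-152)/9710 + I(-67, (5 - 75)*(d - 49))/25015 = -152/9710 - 67/25015 = -152*1/9710 - 67*1/25015 = -76/4855 - 67/25015 = -89057/4857913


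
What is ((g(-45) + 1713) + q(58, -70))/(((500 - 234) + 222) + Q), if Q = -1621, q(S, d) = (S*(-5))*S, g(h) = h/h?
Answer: 15106/1133 ≈ 13.333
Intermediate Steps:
g(h) = 1
q(S, d) = -5*S² (q(S, d) = (-5*S)*S = -5*S²)
((g(-45) + 1713) + q(58, -70))/(((500 - 234) + 222) + Q) = ((1 + 1713) - 5*58²)/(((500 - 234) + 222) - 1621) = (1714 - 5*3364)/((266 + 222) - 1621) = (1714 - 16820)/(488 - 1621) = -15106/(-1133) = -15106*(-1/1133) = 15106/1133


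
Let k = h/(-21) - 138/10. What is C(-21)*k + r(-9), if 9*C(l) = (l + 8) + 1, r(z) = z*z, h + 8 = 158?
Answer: 11437/105 ≈ 108.92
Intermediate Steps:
h = 150 (h = -8 + 158 = 150)
r(z) = z**2
C(l) = 1 + l/9 (C(l) = ((l + 8) + 1)/9 = ((8 + l) + 1)/9 = (9 + l)/9 = 1 + l/9)
k = -733/35 (k = 150/(-21) - 138/10 = 150*(-1/21) - 138*1/10 = -50/7 - 69/5 = -733/35 ≈ -20.943)
C(-21)*k + r(-9) = (1 + (1/9)*(-21))*(-733/35) + (-9)**2 = (1 - 7/3)*(-733/35) + 81 = -4/3*(-733/35) + 81 = 2932/105 + 81 = 11437/105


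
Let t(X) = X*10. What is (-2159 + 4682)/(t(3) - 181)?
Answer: -2523/151 ≈ -16.709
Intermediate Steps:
t(X) = 10*X
(-2159 + 4682)/(t(3) - 181) = (-2159 + 4682)/(10*3 - 181) = 2523/(30 - 181) = 2523/(-151) = 2523*(-1/151) = -2523/151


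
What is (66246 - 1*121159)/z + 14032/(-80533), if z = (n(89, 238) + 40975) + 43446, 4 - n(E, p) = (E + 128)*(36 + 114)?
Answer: -5150218629/4177649375 ≈ -1.2328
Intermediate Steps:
n(E, p) = -19196 - 150*E (n(E, p) = 4 - (E + 128)*(36 + 114) = 4 - (128 + E)*150 = 4 - (19200 + 150*E) = 4 + (-19200 - 150*E) = -19196 - 150*E)
z = 51875 (z = ((-19196 - 150*89) + 40975) + 43446 = ((-19196 - 13350) + 40975) + 43446 = (-32546 + 40975) + 43446 = 8429 + 43446 = 51875)
(66246 - 1*121159)/z + 14032/(-80533) = (66246 - 1*121159)/51875 + 14032/(-80533) = (66246 - 121159)*(1/51875) + 14032*(-1/80533) = -54913*1/51875 - 14032/80533 = -54913/51875 - 14032/80533 = -5150218629/4177649375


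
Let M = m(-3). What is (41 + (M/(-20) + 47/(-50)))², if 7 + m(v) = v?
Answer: 1028196/625 ≈ 1645.1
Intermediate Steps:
m(v) = -7 + v
M = -10 (M = -7 - 3 = -10)
(41 + (M/(-20) + 47/(-50)))² = (41 + (-10/(-20) + 47/(-50)))² = (41 + (-10*(-1/20) + 47*(-1/50)))² = (41 + (½ - 47/50))² = (41 - 11/25)² = (1014/25)² = 1028196/625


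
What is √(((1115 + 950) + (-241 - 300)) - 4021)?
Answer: I*√2497 ≈ 49.97*I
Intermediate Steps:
√(((1115 + 950) + (-241 - 300)) - 4021) = √((2065 - 541) - 4021) = √(1524 - 4021) = √(-2497) = I*√2497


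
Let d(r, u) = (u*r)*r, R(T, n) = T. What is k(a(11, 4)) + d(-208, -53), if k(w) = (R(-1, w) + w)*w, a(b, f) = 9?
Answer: -2292920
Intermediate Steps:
d(r, u) = u*r**2 (d(r, u) = (r*u)*r = u*r**2)
k(w) = w*(-1 + w) (k(w) = (-1 + w)*w = w*(-1 + w))
k(a(11, 4)) + d(-208, -53) = 9*(-1 + 9) - 53*(-208)**2 = 9*8 - 53*43264 = 72 - 2292992 = -2292920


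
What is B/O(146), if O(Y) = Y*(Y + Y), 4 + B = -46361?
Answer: -46365/42632 ≈ -1.0876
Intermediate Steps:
B = -46365 (B = -4 - 46361 = -46365)
O(Y) = 2*Y**2 (O(Y) = Y*(2*Y) = 2*Y**2)
B/O(146) = -46365/(2*146**2) = -46365/(2*21316) = -46365/42632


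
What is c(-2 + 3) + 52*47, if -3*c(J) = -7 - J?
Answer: 7340/3 ≈ 2446.7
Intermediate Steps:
c(J) = 7/3 + J/3 (c(J) = -(-7 - J)/3 = 7/3 + J/3)
c(-2 + 3) + 52*47 = (7/3 + (-2 + 3)/3) + 52*47 = (7/3 + (1/3)*1) + 2444 = (7/3 + 1/3) + 2444 = 8/3 + 2444 = 7340/3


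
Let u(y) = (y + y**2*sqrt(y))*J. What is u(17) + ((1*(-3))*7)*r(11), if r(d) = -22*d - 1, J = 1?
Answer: 5120 + 289*sqrt(17) ≈ 6311.6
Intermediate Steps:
r(d) = -1 - 22*d
u(y) = y + y**(5/2) (u(y) = (y + y**2*sqrt(y))*1 = (y + y**(5/2))*1 = y + y**(5/2))
u(17) + ((1*(-3))*7)*r(11) = (17 + 17**(5/2)) + ((1*(-3))*7)*(-1 - 22*11) = (17 + 289*sqrt(17)) + (-3*7)*(-1 - 242) = (17 + 289*sqrt(17)) - 21*(-243) = (17 + 289*sqrt(17)) + 5103 = 5120 + 289*sqrt(17)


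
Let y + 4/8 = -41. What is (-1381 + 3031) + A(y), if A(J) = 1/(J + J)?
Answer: 136949/83 ≈ 1650.0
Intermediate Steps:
y = -83/2 (y = -½ - 41 = -83/2 ≈ -41.500)
A(J) = 1/(2*J)
(-1381 + 3031) + A(y) = (-1381 + 3031) + 1/(2*(-83/2)) = 1650 + (½)*(-2/83) = 1650 - 1/83 = 136949/83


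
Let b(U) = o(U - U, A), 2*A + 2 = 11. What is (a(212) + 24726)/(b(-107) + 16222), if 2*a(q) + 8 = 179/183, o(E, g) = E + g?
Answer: 9048431/5938899 ≈ 1.5236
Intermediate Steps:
A = 9/2 (A = -1 + (½)*11 = -1 + 11/2 = 9/2 ≈ 4.5000)
a(q) = -1285/366 (a(q) = -4 + (179/183)/2 = -4 + (179*(1/183))/2 = -4 + (½)*(179/183) = -4 + 179/366 = -1285/366)
b(U) = 9/2 (b(U) = (U - U) + 9/2 = 0 + 9/2 = 9/2)
(a(212) + 24726)/(b(-107) + 16222) = (-1285/366 + 24726)/(9/2 + 16222) = 9048431/(366*(32453/2)) = (9048431/366)*(2/32453) = 9048431/5938899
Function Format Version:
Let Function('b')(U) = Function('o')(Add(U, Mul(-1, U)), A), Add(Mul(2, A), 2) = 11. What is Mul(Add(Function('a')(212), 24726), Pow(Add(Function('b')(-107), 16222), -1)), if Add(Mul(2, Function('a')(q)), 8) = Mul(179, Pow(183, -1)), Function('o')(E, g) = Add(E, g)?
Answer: Rational(9048431, 5938899) ≈ 1.5236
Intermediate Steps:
A = Rational(9, 2) (A = Add(-1, Mul(Rational(1, 2), 11)) = Add(-1, Rational(11, 2)) = Rational(9, 2) ≈ 4.5000)
Function('a')(q) = Rational(-1285, 366) (Function('a')(q) = Add(-4, Mul(Rational(1, 2), Mul(179, Pow(183, -1)))) = Add(-4, Mul(Rational(1, 2), Mul(179, Rational(1, 183)))) = Add(-4, Mul(Rational(1, 2), Rational(179, 183))) = Add(-4, Rational(179, 366)) = Rational(-1285, 366))
Function('b')(U) = Rational(9, 2) (Function('b')(U) = Add(Add(U, Mul(-1, U)), Rational(9, 2)) = Add(0, Rational(9, 2)) = Rational(9, 2))
Mul(Add(Function('a')(212), 24726), Pow(Add(Function('b')(-107), 16222), -1)) = Mul(Add(Rational(-1285, 366), 24726), Pow(Add(Rational(9, 2), 16222), -1)) = Mul(Rational(9048431, 366), Pow(Rational(32453, 2), -1)) = Mul(Rational(9048431, 366), Rational(2, 32453)) = Rational(9048431, 5938899)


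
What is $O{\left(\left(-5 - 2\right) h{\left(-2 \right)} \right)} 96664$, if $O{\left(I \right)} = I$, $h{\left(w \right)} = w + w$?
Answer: $2706592$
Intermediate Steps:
$h{\left(w \right)} = 2 w$
$O{\left(\left(-5 - 2\right) h{\left(-2 \right)} \right)} 96664 = \left(-5 - 2\right) 2 \left(-2\right) 96664 = \left(-7\right) \left(-4\right) 96664 = 28 \cdot 96664 = 2706592$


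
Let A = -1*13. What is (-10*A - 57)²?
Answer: 5329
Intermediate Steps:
A = -13
(-10*A - 57)² = (-10*(-13) - 57)² = (130 - 57)² = 73² = 5329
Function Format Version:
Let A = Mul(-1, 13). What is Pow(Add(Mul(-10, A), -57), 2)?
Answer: 5329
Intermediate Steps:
A = -13
Pow(Add(Mul(-10, A), -57), 2) = Pow(Add(Mul(-10, -13), -57), 2) = Pow(Add(130, -57), 2) = Pow(73, 2) = 5329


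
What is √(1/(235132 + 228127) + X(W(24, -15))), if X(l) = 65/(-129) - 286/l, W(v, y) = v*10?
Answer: I*√2422118041832185410/1195208220 ≈ 1.3021*I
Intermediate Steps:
W(v, y) = 10*v
X(l) = -65/129 - 286/l (X(l) = 65*(-1/129) - 286/l = -65/129 - 286/l)
√(1/(235132 + 228127) + X(W(24, -15))) = √(1/(235132 + 228127) + (-65/129 - 286/(10*24))) = √(1/463259 + (-65/129 - 286/240)) = √(1/463259 + (-65/129 - 286*1/240)) = √(1/463259 + (-65/129 - 143/120)) = √(1/463259 - 8749/5160) = √(-4053047831/2390416440) = I*√2422118041832185410/1195208220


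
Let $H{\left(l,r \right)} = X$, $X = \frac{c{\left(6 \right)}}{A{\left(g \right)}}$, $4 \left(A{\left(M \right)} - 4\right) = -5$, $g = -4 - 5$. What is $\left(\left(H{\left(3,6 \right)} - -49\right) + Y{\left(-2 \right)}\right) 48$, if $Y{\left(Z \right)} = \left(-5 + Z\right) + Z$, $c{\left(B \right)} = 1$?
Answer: $\frac{21312}{11} \approx 1937.5$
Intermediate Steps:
$g = -9$ ($g = -4 - 5 = -9$)
$A{\left(M \right)} = \frac{11}{4}$ ($A{\left(M \right)} = 4 + \frac{1}{4} \left(-5\right) = 4 - \frac{5}{4} = \frac{11}{4}$)
$X = \frac{4}{11}$ ($X = 1 \frac{1}{\frac{11}{4}} = 1 \cdot \frac{4}{11} = \frac{4}{11} \approx 0.36364$)
$H{\left(l,r \right)} = \frac{4}{11}$
$Y{\left(Z \right)} = -5 + 2 Z$
$\left(\left(H{\left(3,6 \right)} - -49\right) + Y{\left(-2 \right)}\right) 48 = \left(\left(\frac{4}{11} - -49\right) + \left(-5 + 2 \left(-2\right)\right)\right) 48 = \left(\left(\frac{4}{11} + 49\right) - 9\right) 48 = \left(\frac{543}{11} - 9\right) 48 = \frac{444}{11} \cdot 48 = \frac{21312}{11}$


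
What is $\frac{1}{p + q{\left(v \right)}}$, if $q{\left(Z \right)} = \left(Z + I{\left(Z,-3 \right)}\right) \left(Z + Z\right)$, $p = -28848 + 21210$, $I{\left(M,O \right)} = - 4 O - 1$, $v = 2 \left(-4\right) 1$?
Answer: $- \frac{1}{7686} \approx -0.00013011$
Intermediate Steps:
$v = -8$ ($v = \left(-8\right) 1 = -8$)
$I{\left(M,O \right)} = -1 - 4 O$
$p = -7638$
$q{\left(Z \right)} = 2 Z \left(11 + Z\right)$ ($q{\left(Z \right)} = \left(Z - -11\right) \left(Z + Z\right) = \left(Z + \left(-1 + 12\right)\right) 2 Z = \left(Z + 11\right) 2 Z = \left(11 + Z\right) 2 Z = 2 Z \left(11 + Z\right)$)
$\frac{1}{p + q{\left(v \right)}} = \frac{1}{-7638 + 2 \left(-8\right) \left(11 - 8\right)} = \frac{1}{-7638 + 2 \left(-8\right) 3} = \frac{1}{-7638 - 48} = \frac{1}{-7686} = - \frac{1}{7686}$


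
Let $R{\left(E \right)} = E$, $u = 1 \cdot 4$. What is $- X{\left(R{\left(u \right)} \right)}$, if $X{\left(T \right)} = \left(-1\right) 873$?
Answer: $873$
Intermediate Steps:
$u = 4$
$X{\left(T \right)} = -873$
$- X{\left(R{\left(u \right)} \right)} = \left(-1\right) \left(-873\right) = 873$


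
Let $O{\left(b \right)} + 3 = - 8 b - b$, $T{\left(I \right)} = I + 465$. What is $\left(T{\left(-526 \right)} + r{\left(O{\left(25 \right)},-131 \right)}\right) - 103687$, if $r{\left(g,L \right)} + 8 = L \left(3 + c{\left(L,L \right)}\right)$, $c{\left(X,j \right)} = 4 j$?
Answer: $-35505$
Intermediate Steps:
$T{\left(I \right)} = 465 + I$
$O{\left(b \right)} = -3 - 9 b$
$r{\left(g,L \right)} = -8 + L \left(3 + 4 L\right)$
$\left(T{\left(-526 \right)} + r{\left(O{\left(25 \right)},-131 \right)}\right) - 103687 = \left(\left(465 - 526\right) + \left(-8 + 3 \left(-131\right) + 4 \left(-131\right)^{2}\right)\right) - 103687 = \left(-61 - -68243\right) - 103687 = \left(-61 + 68243\right) - 103687 = 68182 - 103687 = -35505$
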